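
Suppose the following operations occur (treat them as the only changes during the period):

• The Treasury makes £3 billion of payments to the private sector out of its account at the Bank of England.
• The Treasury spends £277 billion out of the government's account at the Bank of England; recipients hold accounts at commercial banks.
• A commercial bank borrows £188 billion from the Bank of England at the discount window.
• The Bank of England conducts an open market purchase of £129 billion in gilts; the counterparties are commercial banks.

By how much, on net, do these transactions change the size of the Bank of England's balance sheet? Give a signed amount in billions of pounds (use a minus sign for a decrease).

+£317 billion

Government spending £3 billion: only the composition of liabilities changes → 0.
Government spending £277 billion: only the composition of liabilities changes → 0.
Discount-window loan £188 billion: a Bank of England asset is acquired → +£188B.
OMO purchase (from banks) £129 billion: a Bank of England asset is acquired → +£129B.
Net: 0 + 0 + 188 + 129 = +£317 billion.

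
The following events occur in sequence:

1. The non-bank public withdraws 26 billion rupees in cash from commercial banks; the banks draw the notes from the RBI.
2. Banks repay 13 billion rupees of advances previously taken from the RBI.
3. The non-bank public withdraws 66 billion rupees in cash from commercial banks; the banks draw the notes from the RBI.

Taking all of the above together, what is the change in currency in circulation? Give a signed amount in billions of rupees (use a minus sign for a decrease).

+92 billion

Currency withdrawal 26 billion rupees: notes leave the central bank → +26B.
Discount-window repayment 13 billion rupees: no currency enters or leaves circulation → 0.
Currency withdrawal 66 billion rupees: notes leave the central bank → +66B.
Net: 26 + 0 + 66 = +92 billion.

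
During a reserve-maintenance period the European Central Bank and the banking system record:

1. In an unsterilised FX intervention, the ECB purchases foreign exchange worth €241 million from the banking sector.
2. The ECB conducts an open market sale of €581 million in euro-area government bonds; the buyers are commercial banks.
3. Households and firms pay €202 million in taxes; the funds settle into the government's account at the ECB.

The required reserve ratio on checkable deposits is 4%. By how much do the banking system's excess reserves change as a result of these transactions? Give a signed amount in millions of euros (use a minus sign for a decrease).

FX purchase €241 million: reserves +€241M, deposits 0.
OMO sale (to banks) €581 million: reserves −€581M, deposits 0.
Government account inflow €202 million: reserves −€202M, deposits −€202M.
Totals: Δreserves = −€542M, Δdeposits = −€202M.
Δrequired reserves = 4% × −€202M = −€8.08M.
Δexcess reserves = Δreserves − Δrequired = −€542M − (−€8.08M) = -€533.92 million.

-€533.92 million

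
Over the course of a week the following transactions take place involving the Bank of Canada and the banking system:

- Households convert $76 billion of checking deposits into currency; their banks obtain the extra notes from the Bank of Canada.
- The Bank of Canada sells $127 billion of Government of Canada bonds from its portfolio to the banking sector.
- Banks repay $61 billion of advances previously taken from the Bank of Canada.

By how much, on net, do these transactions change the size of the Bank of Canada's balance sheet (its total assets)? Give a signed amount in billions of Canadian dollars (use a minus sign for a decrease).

-$188 billion

Bank of Canada balance sheet:
  Assets:      Securities −$127B, Loans to banks −$61B
  Liabilities: Bank reserves −$264B, Currency in circulation +$76B
Change in total Bank of Canada assets = -$188 billion.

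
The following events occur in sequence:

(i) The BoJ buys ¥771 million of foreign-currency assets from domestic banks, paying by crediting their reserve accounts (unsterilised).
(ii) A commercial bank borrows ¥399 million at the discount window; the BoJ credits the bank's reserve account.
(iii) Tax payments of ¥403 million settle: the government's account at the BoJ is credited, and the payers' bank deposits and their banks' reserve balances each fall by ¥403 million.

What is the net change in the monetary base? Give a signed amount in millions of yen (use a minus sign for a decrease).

FX purchase ¥771 million: BoJ balance sheet expands → +¥771M.
Discount-window loan ¥399 million: BoJ balance sheet expands → +¥399M.
Government account inflow ¥403 million: reserves shift to a non-base liability → −¥403M.
Net: 771 + 399 − 403 = +¥767 million.

+¥767 million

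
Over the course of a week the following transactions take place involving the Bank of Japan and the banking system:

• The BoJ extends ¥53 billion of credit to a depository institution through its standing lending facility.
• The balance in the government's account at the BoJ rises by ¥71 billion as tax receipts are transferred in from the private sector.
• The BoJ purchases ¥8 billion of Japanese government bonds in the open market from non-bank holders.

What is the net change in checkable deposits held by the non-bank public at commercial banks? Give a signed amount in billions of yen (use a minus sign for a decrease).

-¥63 billion

Discount-window loan ¥53 billion: the counterparty is a bank, so public deposits are unchanged → 0.
Government account inflow ¥71 billion: non-bank counterparties' bank balances fall → −¥71B.
Asset purchase (from non-banks) ¥8 billion: non-bank counterparties' bank balances rise → +¥8B.
Net: 0 − 71 + 8 = -¥63 billion.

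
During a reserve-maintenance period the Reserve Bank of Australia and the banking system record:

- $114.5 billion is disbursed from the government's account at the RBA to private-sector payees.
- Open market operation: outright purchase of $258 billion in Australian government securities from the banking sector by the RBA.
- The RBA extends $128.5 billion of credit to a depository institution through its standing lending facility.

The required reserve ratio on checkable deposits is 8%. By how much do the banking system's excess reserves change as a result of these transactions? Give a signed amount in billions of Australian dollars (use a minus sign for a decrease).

Government spending $114.5 billion: reserves +$114.5B, deposits +$114.5B.
OMO purchase (from banks) $258 billion: reserves +$258B, deposits 0.
Discount-window loan $128.5 billion: reserves +$128.5B, deposits 0.
Totals: Δreserves = +$501B, Δdeposits = +$114.5B.
Δrequired reserves = 8% × +$114.5B = +$9.16B.
Δexcess reserves = Δreserves − Δrequired = +$501B − (+$9.16B) = +$491.84 billion.

+$491.84 billion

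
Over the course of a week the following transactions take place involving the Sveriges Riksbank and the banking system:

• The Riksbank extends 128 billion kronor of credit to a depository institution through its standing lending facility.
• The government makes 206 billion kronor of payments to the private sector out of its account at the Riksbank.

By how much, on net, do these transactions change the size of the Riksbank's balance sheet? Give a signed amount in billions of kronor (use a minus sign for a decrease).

Riksbank balance sheet:
  Assets:      Loans to banks +128B
  Liabilities: Bank reserves +334B, Government deposits −206B
Change in total Riksbank assets = +128 billion.

+128 billion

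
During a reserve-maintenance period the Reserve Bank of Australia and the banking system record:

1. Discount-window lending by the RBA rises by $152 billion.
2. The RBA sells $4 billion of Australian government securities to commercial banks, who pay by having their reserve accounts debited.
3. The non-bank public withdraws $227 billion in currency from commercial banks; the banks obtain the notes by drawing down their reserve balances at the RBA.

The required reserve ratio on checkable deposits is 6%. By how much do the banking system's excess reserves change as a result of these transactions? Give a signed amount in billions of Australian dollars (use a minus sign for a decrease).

-$65.38 billion

Discount-window loan $152 billion: reserves +$152B, deposits 0.
OMO sale (to banks) $4 billion: reserves −$4B, deposits 0.
Currency withdrawal $227 billion: reserves −$227B, deposits −$227B.
Totals: Δreserves = −$79B, Δdeposits = −$227B.
Δrequired reserves = 6% × −$227B = −$13.62B.
Δexcess reserves = Δreserves − Δrequired = −$79B − (−$13.62B) = -$65.38 billion.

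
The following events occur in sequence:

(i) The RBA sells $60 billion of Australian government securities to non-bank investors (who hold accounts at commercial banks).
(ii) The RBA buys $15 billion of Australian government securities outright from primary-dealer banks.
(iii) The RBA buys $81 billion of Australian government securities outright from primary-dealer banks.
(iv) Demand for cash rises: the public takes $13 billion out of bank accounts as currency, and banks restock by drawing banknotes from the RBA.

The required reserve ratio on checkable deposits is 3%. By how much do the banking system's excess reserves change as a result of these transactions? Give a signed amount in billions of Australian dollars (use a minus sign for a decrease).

Asset sale (to non-banks) $60 billion: reserves −$60B, deposits −$60B.
OMO purchase (from banks) $15 billion: reserves +$15B, deposits 0.
OMO purchase (from banks) $81 billion: reserves +$81B, deposits 0.
Currency withdrawal $13 billion: reserves −$13B, deposits −$13B.
Totals: Δreserves = +$23B, Δdeposits = −$73B.
Δrequired reserves = 3% × −$73B = −$2.19B.
Δexcess reserves = Δreserves − Δrequired = +$23B − (−$2.19B) = +$25.19 billion.

+$25.19 billion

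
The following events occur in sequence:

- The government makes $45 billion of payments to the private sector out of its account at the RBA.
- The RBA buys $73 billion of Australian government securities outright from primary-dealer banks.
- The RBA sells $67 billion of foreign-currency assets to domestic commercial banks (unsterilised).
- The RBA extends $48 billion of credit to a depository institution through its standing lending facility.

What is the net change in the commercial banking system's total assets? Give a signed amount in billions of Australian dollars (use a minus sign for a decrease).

+$93 billion

Government spending $45 billion: bank balance sheets expand → +$45B.
OMO purchase (from banks) $73 billion: just an asset swap on bank balance sheets → 0.
FX sale $67 billion: just an asset swap on bank balance sheets → 0.
Discount-window loan $48 billion: bank balance sheets expand → +$48B.
Net: 45 + 0 + 0 + 48 = +$93 billion.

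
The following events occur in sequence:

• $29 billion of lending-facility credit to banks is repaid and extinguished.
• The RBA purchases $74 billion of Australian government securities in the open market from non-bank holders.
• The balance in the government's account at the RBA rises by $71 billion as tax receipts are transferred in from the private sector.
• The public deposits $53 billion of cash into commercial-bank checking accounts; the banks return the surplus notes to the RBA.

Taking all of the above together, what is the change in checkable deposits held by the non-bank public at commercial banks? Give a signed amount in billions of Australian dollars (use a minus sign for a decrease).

Discount-window repayment $29 billion: the counterparty is a bank, so public deposits are unchanged → 0.
Asset purchase (from non-banks) $74 billion: non-bank counterparties' bank balances rise → +$74B.
Government account inflow $71 billion: non-bank counterparties' bank balances fall → −$71B.
Currency deposit $53 billion: non-bank counterparties' bank balances rise → +$53B.
Net: 0 + 74 − 71 + 53 = +$56 billion.

+$56 billion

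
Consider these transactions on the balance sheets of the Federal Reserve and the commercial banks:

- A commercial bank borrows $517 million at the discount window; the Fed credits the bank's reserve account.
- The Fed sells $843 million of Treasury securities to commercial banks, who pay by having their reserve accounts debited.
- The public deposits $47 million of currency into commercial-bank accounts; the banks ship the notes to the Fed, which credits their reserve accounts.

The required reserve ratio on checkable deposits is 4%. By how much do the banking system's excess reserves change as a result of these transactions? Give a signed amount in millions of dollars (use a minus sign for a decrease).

Discount-window loan $517 million: reserves +$517M, deposits 0.
OMO sale (to banks) $843 million: reserves −$843M, deposits 0.
Currency deposit $47 million: reserves +$47M, deposits +$47M.
Totals: Δreserves = −$279M, Δdeposits = +$47M.
Δrequired reserves = 4% × +$47M = +$1.88M.
Δexcess reserves = Δreserves − Δrequired = −$279M − (+$1.88M) = -$280.88 million.

-$280.88 million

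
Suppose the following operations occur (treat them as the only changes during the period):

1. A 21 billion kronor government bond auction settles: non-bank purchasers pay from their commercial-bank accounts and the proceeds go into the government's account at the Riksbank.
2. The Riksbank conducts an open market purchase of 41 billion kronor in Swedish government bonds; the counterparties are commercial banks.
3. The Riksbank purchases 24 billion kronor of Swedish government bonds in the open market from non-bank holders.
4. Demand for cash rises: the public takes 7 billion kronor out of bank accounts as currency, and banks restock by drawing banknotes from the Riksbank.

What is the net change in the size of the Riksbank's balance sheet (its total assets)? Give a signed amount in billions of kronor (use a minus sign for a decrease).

Government account inflow 21 billion kronor: only the composition of liabilities changes → 0.
OMO purchase (from banks) 41 billion kronor: a Riksbank asset is acquired → +41B.
Asset purchase (from non-banks) 24 billion kronor: a Riksbank asset is acquired → +24B.
Currency withdrawal 7 billion kronor: only the composition of liabilities changes → 0.
Net: 0 + 41 + 24 + 0 = +65 billion.

+65 billion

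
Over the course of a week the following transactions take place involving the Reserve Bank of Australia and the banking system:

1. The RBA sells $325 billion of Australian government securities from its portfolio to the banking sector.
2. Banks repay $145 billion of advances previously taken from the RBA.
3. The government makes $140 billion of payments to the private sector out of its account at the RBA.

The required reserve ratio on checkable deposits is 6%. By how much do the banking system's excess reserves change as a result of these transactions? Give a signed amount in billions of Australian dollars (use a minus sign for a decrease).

-$338.4 billion

OMO sale (to banks) $325 billion: reserves −$325B, deposits 0.
Discount-window repayment $145 billion: reserves −$145B, deposits 0.
Government spending $140 billion: reserves +$140B, deposits +$140B.
Totals: Δreserves = −$330B, Δdeposits = +$140B.
Δrequired reserves = 6% × +$140B = +$8.4B.
Δexcess reserves = Δreserves − Δrequired = −$330B − (+$8.4B) = -$338.4 billion.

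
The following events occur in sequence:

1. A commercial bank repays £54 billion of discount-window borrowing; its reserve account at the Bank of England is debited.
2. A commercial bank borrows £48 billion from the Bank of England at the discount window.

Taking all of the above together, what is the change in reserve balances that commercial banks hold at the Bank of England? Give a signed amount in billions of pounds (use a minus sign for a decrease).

Discount-window repayment £54 billion: repayment is debited from reserves → −£54B.
Discount-window loan £48 billion: the loan is credited to the bank's reserve account → +£48B.
Net: −54 + 48 = -£6 billion.

-£6 billion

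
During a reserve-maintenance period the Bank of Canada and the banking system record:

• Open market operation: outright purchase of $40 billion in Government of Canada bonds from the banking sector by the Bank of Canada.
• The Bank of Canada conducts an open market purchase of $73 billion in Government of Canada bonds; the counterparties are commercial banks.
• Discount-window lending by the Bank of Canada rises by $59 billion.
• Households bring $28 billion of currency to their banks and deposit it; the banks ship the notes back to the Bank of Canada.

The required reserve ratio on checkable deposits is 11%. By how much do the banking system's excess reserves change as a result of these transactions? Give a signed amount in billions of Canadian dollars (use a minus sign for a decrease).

+$196.92 billion

OMO purchase (from banks) $40 billion: reserves +$40B, deposits 0.
OMO purchase (from banks) $73 billion: reserves +$73B, deposits 0.
Discount-window loan $59 billion: reserves +$59B, deposits 0.
Currency deposit $28 billion: reserves +$28B, deposits +$28B.
Totals: Δreserves = +$200B, Δdeposits = +$28B.
Δrequired reserves = 11% × +$28B = +$3.08B.
Δexcess reserves = Δreserves − Δrequired = +$200B − (+$3.08B) = +$196.92 billion.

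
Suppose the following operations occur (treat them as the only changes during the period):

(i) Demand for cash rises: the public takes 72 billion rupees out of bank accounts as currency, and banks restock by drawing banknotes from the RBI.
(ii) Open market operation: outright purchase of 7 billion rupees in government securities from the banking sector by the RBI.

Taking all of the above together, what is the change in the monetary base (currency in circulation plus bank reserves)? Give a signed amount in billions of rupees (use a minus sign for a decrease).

+7 billion

RBI balance sheet:
  Assets:      Securities +7B
  Liabilities: Bank reserves −65B, Currency in circulation +72B
Monetary base = currency + reserves: +72B + (−65B) = +7 billion.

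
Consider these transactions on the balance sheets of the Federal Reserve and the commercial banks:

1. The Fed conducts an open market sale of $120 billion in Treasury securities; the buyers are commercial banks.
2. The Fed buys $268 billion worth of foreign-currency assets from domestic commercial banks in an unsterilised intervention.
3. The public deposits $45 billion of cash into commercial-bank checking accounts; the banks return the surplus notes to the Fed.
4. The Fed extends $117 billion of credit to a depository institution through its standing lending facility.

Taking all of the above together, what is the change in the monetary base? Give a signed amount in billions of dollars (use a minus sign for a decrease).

+$265 billion

OMO sale (to banks) $120 billion: Fed balance sheet contracts → −$120B.
FX purchase $268 billion: Fed balance sheet expands → +$268B.
Currency deposit $45 billion: just a shift between currency and reserves — both are base money → 0.
Discount-window loan $117 billion: Fed balance sheet expands → +$117B.
Net: −120 + 268 + 0 + 117 = +$265 billion.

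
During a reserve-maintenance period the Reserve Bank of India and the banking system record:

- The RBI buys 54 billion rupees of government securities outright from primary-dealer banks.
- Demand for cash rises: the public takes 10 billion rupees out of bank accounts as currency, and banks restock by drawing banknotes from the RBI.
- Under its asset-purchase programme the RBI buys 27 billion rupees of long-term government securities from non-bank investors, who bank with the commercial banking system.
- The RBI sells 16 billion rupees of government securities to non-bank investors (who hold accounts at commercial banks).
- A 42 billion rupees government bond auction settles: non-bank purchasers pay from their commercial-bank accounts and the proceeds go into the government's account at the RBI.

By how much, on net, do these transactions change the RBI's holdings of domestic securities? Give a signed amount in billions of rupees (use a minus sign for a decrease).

OMO purchase (from banks) 54 billion rupees: securities added to the RBI's portfolio → +54B.
Currency withdrawal 10 billion rupees: the RBI's securities portfolio is untouched → 0.
Asset purchase (from non-banks) 27 billion rupees: securities added to the RBI's portfolio → +27B.
Asset sale (to non-banks) 16 billion rupees: securities removed from the RBI's portfolio → −16B.
Government account inflow 42 billion rupees: the RBI's securities portfolio is untouched → 0.
Net: 54 + 0 + 27 − 16 + 0 = +65 billion.

+65 billion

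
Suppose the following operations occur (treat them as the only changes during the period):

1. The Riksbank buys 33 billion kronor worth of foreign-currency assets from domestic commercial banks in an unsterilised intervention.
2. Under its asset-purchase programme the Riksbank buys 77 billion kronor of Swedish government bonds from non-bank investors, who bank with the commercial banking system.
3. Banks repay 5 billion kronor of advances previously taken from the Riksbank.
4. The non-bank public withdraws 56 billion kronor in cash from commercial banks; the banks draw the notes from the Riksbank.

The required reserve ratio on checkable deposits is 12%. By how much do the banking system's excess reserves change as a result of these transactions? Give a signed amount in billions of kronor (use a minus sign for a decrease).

FX purchase 33 billion kronor: reserves +33B, deposits 0.
Asset purchase (from non-banks) 77 billion kronor: reserves +77B, deposits +77B.
Discount-window repayment 5 billion kronor: reserves −5B, deposits 0.
Currency withdrawal 56 billion kronor: reserves −56B, deposits −56B.
Totals: Δreserves = +49B, Δdeposits = +21B.
Δrequired reserves = 12% × +21B = +2.52B.
Δexcess reserves = Δreserves − Δrequired = +49B − (+2.52B) = +46.48 billion.

+46.48 billion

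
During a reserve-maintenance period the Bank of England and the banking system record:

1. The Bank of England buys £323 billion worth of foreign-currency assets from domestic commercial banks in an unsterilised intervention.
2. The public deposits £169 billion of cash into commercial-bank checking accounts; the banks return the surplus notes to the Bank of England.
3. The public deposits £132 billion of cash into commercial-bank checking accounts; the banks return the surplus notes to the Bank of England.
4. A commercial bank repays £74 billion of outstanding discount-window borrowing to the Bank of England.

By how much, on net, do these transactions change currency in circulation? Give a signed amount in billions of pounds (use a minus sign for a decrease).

-£301 billion

FX purchase £323 billion: no currency enters or leaves circulation → 0.
Currency deposit £169 billion: notes return to the central bank → −£169B.
Currency deposit £132 billion: notes return to the central bank → −£132B.
Discount-window repayment £74 billion: no currency enters or leaves circulation → 0.
Net: 0 − 169 − 132 + 0 = -£301 billion.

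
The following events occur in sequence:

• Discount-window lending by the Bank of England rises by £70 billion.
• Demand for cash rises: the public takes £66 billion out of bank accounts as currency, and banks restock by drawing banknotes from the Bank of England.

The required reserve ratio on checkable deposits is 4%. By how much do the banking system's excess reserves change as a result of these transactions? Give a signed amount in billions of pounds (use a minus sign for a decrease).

Discount-window loan £70 billion: reserves +£70B, deposits 0.
Currency withdrawal £66 billion: reserves −£66B, deposits −£66B.
Totals: Δreserves = +£4B, Δdeposits = −£66B.
Δrequired reserves = 4% × −£66B = −£2.64B.
Δexcess reserves = Δreserves − Δrequired = +£4B − (−£2.64B) = +£6.64 billion.

+£6.64 billion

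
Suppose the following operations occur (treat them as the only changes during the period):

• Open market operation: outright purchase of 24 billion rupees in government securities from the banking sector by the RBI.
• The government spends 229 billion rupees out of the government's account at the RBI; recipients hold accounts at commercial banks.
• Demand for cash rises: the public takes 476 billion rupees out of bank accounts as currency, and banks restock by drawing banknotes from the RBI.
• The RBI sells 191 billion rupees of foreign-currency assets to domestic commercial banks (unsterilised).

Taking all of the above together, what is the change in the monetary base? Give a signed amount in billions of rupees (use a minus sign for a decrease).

+62 billion

OMO purchase (from banks) 24 billion rupees: RBI balance sheet expands → +24B.
Government spending 229 billion rupees: a non-base liability converts back to reserves → +229B.
Currency withdrawal 476 billion rupees: just a shift between currency and reserves — both are base money → 0.
FX sale 191 billion rupees: RBI balance sheet contracts → −191B.
Net: 24 + 229 + 0 − 191 = +62 billion.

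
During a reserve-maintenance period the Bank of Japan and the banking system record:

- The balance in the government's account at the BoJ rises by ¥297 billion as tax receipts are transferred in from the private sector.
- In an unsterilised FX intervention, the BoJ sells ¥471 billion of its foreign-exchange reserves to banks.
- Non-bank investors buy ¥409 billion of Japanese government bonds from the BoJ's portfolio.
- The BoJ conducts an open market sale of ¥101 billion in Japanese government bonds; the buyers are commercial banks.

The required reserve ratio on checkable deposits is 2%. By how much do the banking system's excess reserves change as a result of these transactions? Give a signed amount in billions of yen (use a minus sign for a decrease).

-¥1263.88 billion

Government account inflow ¥297 billion: reserves −¥297B, deposits −¥297B.
FX sale ¥471 billion: reserves −¥471B, deposits 0.
Asset sale (to non-banks) ¥409 billion: reserves −¥409B, deposits −¥409B.
OMO sale (to banks) ¥101 billion: reserves −¥101B, deposits 0.
Totals: Δreserves = −¥1278B, Δdeposits = −¥706B.
Δrequired reserves = 2% × −¥706B = −¥14.12B.
Δexcess reserves = Δreserves − Δrequired = −¥1278B − (−¥14.12B) = -¥1263.88 billion.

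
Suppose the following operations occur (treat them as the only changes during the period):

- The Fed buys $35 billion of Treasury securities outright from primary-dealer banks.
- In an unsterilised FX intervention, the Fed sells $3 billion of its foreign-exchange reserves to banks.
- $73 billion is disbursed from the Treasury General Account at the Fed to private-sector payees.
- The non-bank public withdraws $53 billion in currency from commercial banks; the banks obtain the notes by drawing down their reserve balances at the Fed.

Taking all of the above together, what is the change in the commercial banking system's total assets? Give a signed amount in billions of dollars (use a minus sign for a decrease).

+$20 billion

Fed balance sheet:
  Assets:      Securities +$35B, Foreign assets −$3B
  Liabilities: Bank reserves +$52B, Currency in circulation +$53B, Government deposits −$73B
Commercial banking system:
  Assets:      Reserves at CB +$52B, Securities −$35B, Foreign assets +$3B
  Liabilities: Checkable deposits +$20B
Change in total bank assets = +$20 billion.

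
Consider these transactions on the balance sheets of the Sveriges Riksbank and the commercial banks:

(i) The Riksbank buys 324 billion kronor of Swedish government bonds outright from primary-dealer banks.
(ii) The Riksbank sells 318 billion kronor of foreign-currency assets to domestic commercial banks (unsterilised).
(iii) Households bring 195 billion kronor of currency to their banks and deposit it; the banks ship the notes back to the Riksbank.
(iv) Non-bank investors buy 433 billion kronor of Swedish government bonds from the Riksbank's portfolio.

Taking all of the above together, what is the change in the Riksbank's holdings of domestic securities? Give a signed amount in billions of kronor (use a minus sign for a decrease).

Riksbank balance sheet:
  Assets:      Securities −109B, Foreign assets −318B
  Liabilities: Bank reserves −232B, Currency in circulation −195B
So the change in the Riksbank's holdings of domestic securities is -109 billion.

-109 billion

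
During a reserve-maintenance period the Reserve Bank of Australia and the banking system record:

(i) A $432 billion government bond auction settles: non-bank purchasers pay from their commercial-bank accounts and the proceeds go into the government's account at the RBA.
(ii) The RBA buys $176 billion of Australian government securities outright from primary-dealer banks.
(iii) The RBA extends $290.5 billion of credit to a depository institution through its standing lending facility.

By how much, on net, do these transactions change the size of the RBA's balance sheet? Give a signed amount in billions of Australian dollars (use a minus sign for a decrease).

+$466.5 billion

RBA balance sheet:
  Assets:      Securities +$176B, Loans to banks +$290.5B
  Liabilities: Bank reserves +$34.5B, Government deposits +$432B
Commercial banking system:
  Assets:      Reserves at CB +$34.5B, Securities −$176B
  Liabilities: Checkable deposits −$432B, Borrowings from CB +$290.5B
Change in total RBA assets = +$466.5 billion.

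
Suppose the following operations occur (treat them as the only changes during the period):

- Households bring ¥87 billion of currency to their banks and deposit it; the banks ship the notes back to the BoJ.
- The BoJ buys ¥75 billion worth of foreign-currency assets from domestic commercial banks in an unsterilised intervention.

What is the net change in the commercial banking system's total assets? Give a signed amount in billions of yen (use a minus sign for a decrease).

BoJ balance sheet:
  Assets:      Foreign assets +¥75B
  Liabilities: Bank reserves +¥162B, Currency in circulation −¥87B
Commercial banking system:
  Assets:      Reserves at CB +¥162B, Foreign assets −¥75B
  Liabilities: Checkable deposits +¥87B
Change in total bank assets = +¥87 billion.

+¥87 billion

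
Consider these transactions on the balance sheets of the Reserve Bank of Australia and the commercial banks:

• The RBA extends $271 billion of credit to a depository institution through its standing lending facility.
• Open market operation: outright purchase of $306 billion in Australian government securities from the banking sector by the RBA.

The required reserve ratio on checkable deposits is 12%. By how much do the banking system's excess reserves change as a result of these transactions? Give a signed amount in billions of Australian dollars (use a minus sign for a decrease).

Discount-window loan $271 billion: reserves +$271B, deposits 0.
OMO purchase (from banks) $306 billion: reserves +$306B, deposits 0.
Totals: Δreserves = +$577B, Δdeposits = 0.
Δrequired reserves = 12% × 0 = 0.
Δexcess reserves = Δreserves − Δrequired = +$577B − (0) = +$577 billion.

+$577 billion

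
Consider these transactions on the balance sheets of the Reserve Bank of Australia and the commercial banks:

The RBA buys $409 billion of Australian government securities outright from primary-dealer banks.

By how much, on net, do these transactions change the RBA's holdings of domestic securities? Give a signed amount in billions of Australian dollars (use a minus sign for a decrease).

OMO purchase (from banks) $409 billion: securities added to the RBA's portfolio → +$409B.

+$409 billion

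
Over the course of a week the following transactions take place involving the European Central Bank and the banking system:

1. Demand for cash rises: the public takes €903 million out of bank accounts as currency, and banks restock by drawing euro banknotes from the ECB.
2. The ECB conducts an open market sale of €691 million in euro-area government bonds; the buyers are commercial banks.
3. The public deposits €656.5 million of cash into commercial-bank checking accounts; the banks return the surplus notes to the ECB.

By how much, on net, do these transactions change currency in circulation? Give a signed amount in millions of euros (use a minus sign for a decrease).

Currency withdrawal €903 million: notes leave the central bank → +€903M.
OMO sale (to banks) €691 million: no currency enters or leaves circulation → 0.
Currency deposit €656.5 million: notes return to the central bank → −€656.5M.
Net: 903 + 0 − 656.5 = +€246.5 million.

+€246.5 million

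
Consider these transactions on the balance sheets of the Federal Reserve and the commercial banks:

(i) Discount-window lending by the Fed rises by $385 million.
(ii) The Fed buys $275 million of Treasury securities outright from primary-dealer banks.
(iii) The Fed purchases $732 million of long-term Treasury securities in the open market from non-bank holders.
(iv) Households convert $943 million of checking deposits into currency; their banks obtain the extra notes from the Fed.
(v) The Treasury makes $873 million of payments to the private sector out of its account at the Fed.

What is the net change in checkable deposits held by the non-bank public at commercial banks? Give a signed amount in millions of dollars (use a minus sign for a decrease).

Fed balance sheet:
  Assets:      Securities +$1007M, Loans to banks +$385M
  Liabilities: Bank reserves +$1322M, Currency in circulation +$943M, Government deposits −$873M
Commercial banking system:
  Assets:      Reserves at CB +$1322M, Securities −$275M
  Liabilities: Checkable deposits +$662M, Borrowings from CB +$385M
So the change in checkable deposits held by the non-bank public at commercial banks is +$662 million.

+$662 million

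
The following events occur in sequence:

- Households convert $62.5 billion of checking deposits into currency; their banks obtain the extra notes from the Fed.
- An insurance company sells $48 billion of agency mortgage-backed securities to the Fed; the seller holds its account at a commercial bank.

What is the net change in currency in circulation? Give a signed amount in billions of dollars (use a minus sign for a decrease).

+$62.5 billion

Currency withdrawal $62.5 billion: notes leave the central bank → +$62.5B.
Asset purchase (from non-banks) $48 billion: no currency enters or leaves circulation → 0.
Net: 62.5 + 0 = +$62.5 billion.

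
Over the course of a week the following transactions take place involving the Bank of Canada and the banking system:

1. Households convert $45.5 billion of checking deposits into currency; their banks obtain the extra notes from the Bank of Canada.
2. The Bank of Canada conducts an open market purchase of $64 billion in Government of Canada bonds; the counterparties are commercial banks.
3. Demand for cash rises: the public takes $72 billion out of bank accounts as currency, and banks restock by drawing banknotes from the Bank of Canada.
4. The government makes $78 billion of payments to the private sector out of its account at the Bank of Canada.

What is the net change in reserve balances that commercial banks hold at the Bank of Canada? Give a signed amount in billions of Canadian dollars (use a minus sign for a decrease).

+$24.5 billion

Bank of Canada balance sheet:
  Assets:      Securities +$64B
  Liabilities: Bank reserves +$24.5B, Currency in circulation +$117.5B, Government deposits −$78B
So the change in reserve balances that commercial banks hold at the Bank of Canada is +$24.5 billion.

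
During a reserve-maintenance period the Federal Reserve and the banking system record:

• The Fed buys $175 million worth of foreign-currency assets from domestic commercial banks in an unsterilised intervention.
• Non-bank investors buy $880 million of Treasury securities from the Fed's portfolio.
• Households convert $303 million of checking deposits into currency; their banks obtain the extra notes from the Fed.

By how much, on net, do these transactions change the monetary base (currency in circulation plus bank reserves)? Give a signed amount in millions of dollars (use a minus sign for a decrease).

-$705 million

FX purchase $175 million: Fed balance sheet expands → +$175M.
Asset sale (to non-banks) $880 million: Fed balance sheet contracts → −$880M.
Currency withdrawal $303 million: just a shift between currency and reserves — both are base money → 0.
Net: 175 − 880 + 0 = -$705 million.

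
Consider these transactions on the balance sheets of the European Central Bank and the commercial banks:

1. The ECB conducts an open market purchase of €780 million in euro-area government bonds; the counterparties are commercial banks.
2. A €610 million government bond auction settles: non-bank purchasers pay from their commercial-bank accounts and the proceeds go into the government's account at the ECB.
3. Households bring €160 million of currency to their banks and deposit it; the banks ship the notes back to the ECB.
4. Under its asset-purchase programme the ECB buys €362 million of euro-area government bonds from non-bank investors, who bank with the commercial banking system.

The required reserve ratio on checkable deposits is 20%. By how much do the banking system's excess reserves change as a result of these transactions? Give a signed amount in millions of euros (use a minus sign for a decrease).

OMO purchase (from banks) €780 million: reserves +€780M, deposits 0.
Government account inflow €610 million: reserves −€610M, deposits −€610M.
Currency deposit €160 million: reserves +€160M, deposits +€160M.
Asset purchase (from non-banks) €362 million: reserves +€362M, deposits +€362M.
Totals: Δreserves = +€692M, Δdeposits = −€88M.
Δrequired reserves = 20% × −€88M = −€17.6M.
Δexcess reserves = Δreserves − Δrequired = +€692M − (−€17.6M) = +€709.6 million.

+€709.6 million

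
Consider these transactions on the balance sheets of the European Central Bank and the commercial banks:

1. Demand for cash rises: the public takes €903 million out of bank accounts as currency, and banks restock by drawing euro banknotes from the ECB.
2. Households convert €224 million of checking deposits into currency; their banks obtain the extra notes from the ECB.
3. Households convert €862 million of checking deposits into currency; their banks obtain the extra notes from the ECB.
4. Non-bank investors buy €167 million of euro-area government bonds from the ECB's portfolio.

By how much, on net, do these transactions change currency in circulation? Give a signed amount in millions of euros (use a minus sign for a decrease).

Currency withdrawal €903 million: notes leave the central bank → +€903M.
Currency withdrawal €224 million: notes leave the central bank → +€224M.
Currency withdrawal €862 million: notes leave the central bank → +€862M.
Asset sale (to non-banks) €167 million: no currency enters or leaves circulation → 0.
Net: 903 + 224 + 862 + 0 = +€1989 million.

+€1989 million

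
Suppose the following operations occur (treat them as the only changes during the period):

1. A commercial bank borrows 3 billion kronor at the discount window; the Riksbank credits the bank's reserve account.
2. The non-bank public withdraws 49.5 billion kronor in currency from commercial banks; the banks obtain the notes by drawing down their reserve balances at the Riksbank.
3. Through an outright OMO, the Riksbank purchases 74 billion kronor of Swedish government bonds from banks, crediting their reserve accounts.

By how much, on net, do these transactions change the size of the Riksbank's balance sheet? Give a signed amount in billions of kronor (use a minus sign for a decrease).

Riksbank balance sheet:
  Assets:      Securities +74B, Loans to banks +3B
  Liabilities: Bank reserves +27.5B, Currency in circulation +49.5B
Change in total Riksbank assets = +77 billion.

+77 billion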